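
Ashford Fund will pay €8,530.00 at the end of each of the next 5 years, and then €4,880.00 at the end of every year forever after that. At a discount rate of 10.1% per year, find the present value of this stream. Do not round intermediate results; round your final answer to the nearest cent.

PV of 5-year annuity: €8,530.00 × [1 − (1+0.101)^−5] / 0.101 = 32252.97434
Perpetuity value at year 5: €4,880.00 / 0.101 = 48316.83168
PV of perpetuity: 48316.83168 / (1+0.101)^5 = 29864.95422
Total PV = 32252.97434 + 29864.95422 = 62117.92856

€62117.93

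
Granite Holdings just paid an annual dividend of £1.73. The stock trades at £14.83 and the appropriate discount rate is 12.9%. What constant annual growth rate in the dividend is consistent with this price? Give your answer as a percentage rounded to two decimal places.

P = D₀(1+g)/(r−g) ⇒ P(r−g) = D₀(1+g) ⇒ g(P+D₀) = P·r − D₀
g = (P·r − D₀)/(P + D₀) = (£14.83×0.129 − £1.73) / (£14.83 + £1.73) = 0.011055

1.11%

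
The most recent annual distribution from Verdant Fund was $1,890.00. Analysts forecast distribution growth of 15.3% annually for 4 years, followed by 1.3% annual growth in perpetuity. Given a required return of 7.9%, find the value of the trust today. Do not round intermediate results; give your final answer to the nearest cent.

$46771.43

D_1 = 2179.17000
D_2 = 2512.58301
D_3 = 2897.00821
D_4 = 3340.25047
Terminal value at year 4: TV = D_4×(1+g_2)/(r−g_2) = 3383.67372/0.066 = 51267.78368
P_0 = D_1/(1+r)^1 + D_2/(1+r)^2 + D_3/(1+r)^3 + D_4/(1+r)^4 + TV/(1+r)^4
    = 2019.62002 + 2158.12964 + 2306.13853 + 2464.29817 + 37823.24313 = 46771.42949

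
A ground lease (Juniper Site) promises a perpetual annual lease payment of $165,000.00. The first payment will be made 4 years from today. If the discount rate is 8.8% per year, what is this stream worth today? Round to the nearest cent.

$1455843.15

Value at end of year 3: C / r = $165,000.00 / 0.088 = $1,875,000.0000
Discount to today: PV = $1,875,000.0000 / (1 + 0.088)^3 = $1,875,000.0000 / 1.287913 = $1,455,843.15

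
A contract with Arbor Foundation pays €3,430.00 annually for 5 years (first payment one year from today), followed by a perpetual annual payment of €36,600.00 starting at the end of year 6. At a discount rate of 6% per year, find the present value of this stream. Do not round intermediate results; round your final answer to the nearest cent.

PV of 5-year annuity: €3,430.00 × [1 − (1+0.06)^−5] / 0.06 = 14448.40778
Perpetuity value at year 5: €36,600.00 / 0.06 = 610000.00000
PV of perpetuity: 610000.00000 / (1+0.06)^5 = 455827.48545
Total PV = 14448.40778 + 455827.48545 = 470275.89323

€470275.89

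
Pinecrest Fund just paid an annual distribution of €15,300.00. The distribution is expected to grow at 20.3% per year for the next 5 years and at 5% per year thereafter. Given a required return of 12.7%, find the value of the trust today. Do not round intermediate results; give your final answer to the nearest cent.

€382573.94

D_1 = 18405.90000
D_2 = 22142.29770
D_3 = 26637.18413
D_4 = 32044.53251
D_5 = 38549.57261
Terminal value at year 5: TV = D_5×(1+g_2)/(r−g_2) = 40477.05124/0.077 = 525675.99016
P_0 = D_1/(1+r)^1 + D_2/(1+r)^2 + D_3/(1+r)^3 + D_4/(1+r)^4 + D_5/(1+r)^5 + TV/(1+r)^5
    = 16331.76575 + 17433.10931 + 18608.72272 + 19863.61440 + 21203.13055 + 289133.59836 = 382573.94110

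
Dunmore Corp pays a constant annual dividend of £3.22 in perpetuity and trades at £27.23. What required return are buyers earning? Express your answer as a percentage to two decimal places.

11.83%

P = C/r ⇒ r = C/P = £3.22/£27.23 = 0.118252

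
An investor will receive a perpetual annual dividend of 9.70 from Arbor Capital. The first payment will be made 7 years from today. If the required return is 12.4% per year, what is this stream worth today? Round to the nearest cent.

38.79

Value at end of year 6: C / r = 9.70 / 0.124 = 78.2258
Discount to today: PV = 78.2258 / (1 + 0.124)^6 = 78.2258 / 2.016498 = 38.79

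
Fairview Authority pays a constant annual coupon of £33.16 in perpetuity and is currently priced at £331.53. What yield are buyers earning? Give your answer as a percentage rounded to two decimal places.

10.00%

P = C/r ⇒ r = C/P = £33.16/£331.53 = 0.100021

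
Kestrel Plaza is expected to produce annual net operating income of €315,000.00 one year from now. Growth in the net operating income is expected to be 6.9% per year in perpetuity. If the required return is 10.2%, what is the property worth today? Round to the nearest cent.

€9545454.55

Growing perpetuity: P = D₁ / (r − g) = €315,000.0000 / (0.102 − 0.069) = €9,545,454.55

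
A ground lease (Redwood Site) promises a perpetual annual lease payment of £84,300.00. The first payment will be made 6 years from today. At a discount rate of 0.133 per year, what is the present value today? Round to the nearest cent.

Value at end of year 5: C / r = £84,300.00 / 0.133 = £633,834.5865
Discount to today: PV = £633,834.5865 / (1 + 0.133)^5 = £633,834.5865 / 1.867022 = £339,489.53

£339489.53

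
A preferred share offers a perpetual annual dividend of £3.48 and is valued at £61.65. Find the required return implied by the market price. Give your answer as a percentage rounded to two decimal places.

5.64%

P = C/r ⇒ r = C/P = £3.48/£61.65 = 0.056448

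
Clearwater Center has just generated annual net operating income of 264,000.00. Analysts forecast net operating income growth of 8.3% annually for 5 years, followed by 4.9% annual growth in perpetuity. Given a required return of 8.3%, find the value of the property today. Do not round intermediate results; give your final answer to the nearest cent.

9465176.47

D_1 = 285912.00000
D_2 = 309642.69600
D_3 = 335343.03977
D_4 = 363176.51207
D_5 = 393320.16257
Terminal value at year 5: TV = D_5×(1+g_2)/(r−g_2) = 412592.85054/0.034 = 12135083.83931
P_0 = D_1/(1+r)^1 + D_2/(1+r)^2 + D_3/(1+r)^3 + D_4/(1+r)^4 + D_5/(1+r)^5 + TV/(1+r)^5
    = 264000.00000 + 264000.00000 + 264000.00000 + 264000.00000 + 264000.00000 + 8145176.47059 = 9465176.47059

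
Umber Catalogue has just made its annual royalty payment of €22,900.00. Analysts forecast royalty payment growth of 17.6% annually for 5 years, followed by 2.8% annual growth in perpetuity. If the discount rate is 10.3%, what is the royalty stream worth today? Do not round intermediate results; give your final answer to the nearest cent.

€571782.81

D_1 = 26930.40000
D_2 = 31670.15040
D_3 = 37244.09687
D_4 = 43799.05792
D_5 = 51507.69211
Terminal value at year 5: TV = D_5×(1+g_2)/(r−g_2) = 52949.90749/0.075 = 705998.76657
P_0 = D_1/(1+r)^1 + D_2/(1+r)^2 + D_3/(1+r)^3 + D_4/(1+r)^4 + D_5/(1+r)^5 + TV/(1+r)^5
    = 24415.59383 + 26031.49442 + 27754.34038 + 29591.20969 + 31549.64877 + 432440.51920 = 571782.80631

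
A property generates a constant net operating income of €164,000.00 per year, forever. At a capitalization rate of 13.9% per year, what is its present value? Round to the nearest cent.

Level perpetuity: PV = C / r = €164,000.00 / 0.139 = €1,179,856.12

€1179856.12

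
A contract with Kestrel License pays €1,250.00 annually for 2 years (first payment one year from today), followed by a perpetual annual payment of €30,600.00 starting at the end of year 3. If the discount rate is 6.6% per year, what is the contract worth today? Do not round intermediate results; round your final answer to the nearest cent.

PV of 2-year annuity: €1,250.00 × [1 − (1+0.066)^−2] / 0.066 = 2272.61527
Perpetuity value at year 2: €30,600.00 / 0.066 = 463636.36364
PV of perpetuity: 463636.36364 / (1+0.066)^2 = 408002.74178
Total PV = 2272.61527 + 408002.74178 = 410275.35705

€410275.36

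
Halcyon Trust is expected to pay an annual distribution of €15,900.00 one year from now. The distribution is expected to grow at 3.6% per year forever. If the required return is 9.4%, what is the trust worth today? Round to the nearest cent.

€274137.93

Growing perpetuity: P = D₁ / (r − g) = €15,900.0000 / (0.094 − 0.036) = €274,137.93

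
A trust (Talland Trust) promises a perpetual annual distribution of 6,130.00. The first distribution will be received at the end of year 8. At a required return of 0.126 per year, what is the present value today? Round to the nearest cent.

21199.28

Value at end of year 7: C / r = 6,130.00 / 0.126 = 48,650.7937
Discount to today: PV = 48,650.7937 / (1 + 0.126)^7 = 48,650.7937 / 2.294926 = 21,199.28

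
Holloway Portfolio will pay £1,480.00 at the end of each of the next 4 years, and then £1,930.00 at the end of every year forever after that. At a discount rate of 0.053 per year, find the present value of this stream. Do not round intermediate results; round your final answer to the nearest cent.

PV of 4-year annuity: £1,480.00 × [1 − (1+0.053)^−4] / 0.053 = 5211.64021
Perpetuity value at year 4: £1,930.00 / 0.053 = 36415.09434
PV of perpetuity: 36415.09434 / (1+0.053)^4 = 29618.83379
Total PV = 5211.64021 + 29618.83379 = 34830.47400

£34830.47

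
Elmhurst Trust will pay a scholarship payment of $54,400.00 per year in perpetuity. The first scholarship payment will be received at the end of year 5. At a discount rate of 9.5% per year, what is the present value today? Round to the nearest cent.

Value at end of year 4: C / r = $54,400.00 / 0.095 = $572,631.5789
Discount to today: PV = $572,631.5789 / (1 + 0.095)^4 = $572,631.5789 / 1.437661 = $398,307.81

$398307.81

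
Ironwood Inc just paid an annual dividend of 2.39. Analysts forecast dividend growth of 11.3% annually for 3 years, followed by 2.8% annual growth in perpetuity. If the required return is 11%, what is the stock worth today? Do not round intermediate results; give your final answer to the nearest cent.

D_1 = 2.66007
D_2 = 2.96066
D_3 = 3.29521
Terminal value at year 3: TV = D_3×(1+g_2)/(r−g_2) = 3.38748/0.082 = 41.31071
P_0 = D_1/(1+r)^1 + D_2/(1+r)^2 + D_3/(1+r)^3 + TV/(1+r)^3
    = 2.39646 + 2.40294 + 2.40943 + 30.20603 = 37.41486

37.41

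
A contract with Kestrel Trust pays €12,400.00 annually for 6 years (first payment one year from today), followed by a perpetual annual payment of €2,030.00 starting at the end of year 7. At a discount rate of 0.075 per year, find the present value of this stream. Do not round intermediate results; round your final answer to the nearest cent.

€75741.85

PV of 6-year annuity: €12,400.00 × [1 − (1+0.075)^−6] / 0.075 = 58203.69561
Perpetuity value at year 6: €2,030.00 / 0.075 = 27066.66667
PV of perpetuity: 27066.66667 / (1+0.075)^6 = 17538.15843
Total PV = 58203.69561 + 17538.15843 = 75741.85405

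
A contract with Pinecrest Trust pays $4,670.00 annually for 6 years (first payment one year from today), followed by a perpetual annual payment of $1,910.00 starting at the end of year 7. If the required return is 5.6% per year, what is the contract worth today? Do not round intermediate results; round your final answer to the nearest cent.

PV of 6-year annuity: $4,670.00 × [1 − (1+0.056)^−6] / 0.056 = 23255.36068
Perpetuity value at year 6: $1,910.00 / 0.056 = 34107.14286
PV of perpetuity: 34107.14286 / (1+0.056)^6 = 24595.84973
Total PV = 23255.36068 + 24595.84973 = 47851.21041

$47851.21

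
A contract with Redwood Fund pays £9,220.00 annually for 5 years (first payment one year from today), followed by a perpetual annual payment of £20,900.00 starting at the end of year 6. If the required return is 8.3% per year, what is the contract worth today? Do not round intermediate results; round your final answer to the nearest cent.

£205538.80

PV of 5-year annuity: £9,220.00 × [1 − (1+0.083)^−5] / 0.083 = 36523.53968
Perpetuity value at year 5: £20,900.00 / 0.083 = 251807.22892
PV of perpetuity: 251807.22892 / (1+0.083)^5 = 169015.25719
Total PV = 36523.53968 + 169015.25719 = 205538.79687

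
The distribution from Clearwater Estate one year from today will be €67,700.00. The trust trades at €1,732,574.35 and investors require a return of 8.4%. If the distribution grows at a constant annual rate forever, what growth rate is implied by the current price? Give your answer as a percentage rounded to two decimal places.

4.49%

P = D₁/(r−g) ⇒ g = r − D₁/P = 0.084 − €67,700.00/€1,732,574.35 = 0.044925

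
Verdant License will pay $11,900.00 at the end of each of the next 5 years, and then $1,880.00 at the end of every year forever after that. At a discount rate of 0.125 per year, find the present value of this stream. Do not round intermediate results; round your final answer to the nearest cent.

PV of 5-year annuity: $11,900.00 × [1 − (1+0.125)^−5] / 0.125 = 42370.76326
Perpetuity value at year 5: $1,880.00 / 0.125 = 15040.00000
PV of perpetuity: 15040.00000 / (1+0.125)^5 = 8346.13152
Total PV = 42370.76326 + 8346.13152 = 50716.89478

$50716.89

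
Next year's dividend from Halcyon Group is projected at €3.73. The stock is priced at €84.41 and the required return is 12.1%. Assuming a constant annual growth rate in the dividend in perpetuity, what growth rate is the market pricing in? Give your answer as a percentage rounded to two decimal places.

P = D₁/(r−g) ⇒ g = r − D₁/P = 0.121 − €3.73/€84.41 = 0.076811

7.68%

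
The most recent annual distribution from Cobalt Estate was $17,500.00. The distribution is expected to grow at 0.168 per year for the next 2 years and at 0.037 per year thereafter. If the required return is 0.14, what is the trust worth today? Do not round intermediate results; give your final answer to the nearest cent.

$221250.55

D_1 = 20440.00000
D_2 = 23873.92000
Terminal value at year 2: TV = D_2×(1+g_2)/(r−g_2) = 24757.25504/0.103 = 240361.69942
P_0 = D_1/(1+r)^1 + D_2/(1+r)^2 + TV/(1+r)^2
    = 17929.82456 + 18370.20622 + 184950.52279 = 221250.55357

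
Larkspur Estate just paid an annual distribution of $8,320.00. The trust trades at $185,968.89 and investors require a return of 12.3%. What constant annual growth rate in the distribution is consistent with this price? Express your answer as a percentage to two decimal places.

P = D₀(1+g)/(r−g) ⇒ P(r−g) = D₀(1+g) ⇒ g(P+D₀) = P·r − D₀
g = (P·r − D₀)/(P + D₀) = ($185,968.89×0.123 − $8,320.00) / ($185,968.89 + $8,320.00) = 0.074910

7.49%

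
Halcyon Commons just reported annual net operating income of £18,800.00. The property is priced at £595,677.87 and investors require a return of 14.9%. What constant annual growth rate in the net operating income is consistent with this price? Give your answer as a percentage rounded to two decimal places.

P = D₀(1+g)/(r−g) ⇒ P(r−g) = D₀(1+g) ⇒ g(P+D₀) = P·r − D₀
g = (P·r − D₀)/(P + D₀) = (£595,677.87×0.149 − £18,800.00) / (£595,677.87 + £18,800.00) = 0.113846

11.38%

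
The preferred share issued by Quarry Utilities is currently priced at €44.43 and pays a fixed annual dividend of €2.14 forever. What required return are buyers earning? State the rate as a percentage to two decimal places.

P = C/r ⇒ r = C/P = €2.14/€44.43 = 0.048166

4.82%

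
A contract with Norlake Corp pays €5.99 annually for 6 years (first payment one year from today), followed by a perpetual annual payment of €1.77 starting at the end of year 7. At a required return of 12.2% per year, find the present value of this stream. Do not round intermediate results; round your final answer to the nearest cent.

€31.76

PV of 6-year annuity: €5.99 × [1 − (1+0.122)^−6] / 0.122 = 24.48846
Perpetuity value at year 6: €1.77 / 0.122 = 14.50820
PV of perpetuity: 14.50820 / (1+0.122)^6 = 7.27204
Total PV = 24.48846 + 7.27204 = 31.76050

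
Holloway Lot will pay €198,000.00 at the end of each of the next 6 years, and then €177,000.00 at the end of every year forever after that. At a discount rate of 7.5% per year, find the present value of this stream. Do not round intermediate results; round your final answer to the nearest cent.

€2458570.77

PV of 6-year annuity: €198,000.00 × [1 − (1+0.075)^−6] / 0.075 = 929381.59125
Perpetuity value at year 6: €177,000.00 / 0.075 = 2360000.00000
PV of perpetuity: 2360000.00000 / (1+0.075)^6 = 1529189.18358
Total PV = 929381.59125 + 1529189.18358 = 2458570.77483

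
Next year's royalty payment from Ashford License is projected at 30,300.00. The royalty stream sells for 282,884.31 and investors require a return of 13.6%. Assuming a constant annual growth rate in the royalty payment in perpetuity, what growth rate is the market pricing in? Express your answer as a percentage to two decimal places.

2.89%

P = D₁/(r−g) ⇒ g = r − D₁/P = 0.136 − 30,300.00/282,884.31 = 0.028889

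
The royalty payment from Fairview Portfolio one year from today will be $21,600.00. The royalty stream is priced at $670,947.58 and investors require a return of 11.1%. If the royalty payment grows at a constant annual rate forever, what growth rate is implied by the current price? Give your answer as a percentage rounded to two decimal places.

P = D₁/(r−g) ⇒ g = r − D₁/P = 0.111 − $21,600.00/$670,947.58 = 0.078807

7.88%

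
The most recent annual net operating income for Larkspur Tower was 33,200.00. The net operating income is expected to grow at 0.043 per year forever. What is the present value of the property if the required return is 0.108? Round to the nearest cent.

D₁ = D₀ × (1 + g) = 33,200.00 × 1.043 = 34,627.6000
Growing perpetuity: P = D₁ / (r − g) = 34,627.6000 / (0.108 − 0.043) = 532,732.31

532732.31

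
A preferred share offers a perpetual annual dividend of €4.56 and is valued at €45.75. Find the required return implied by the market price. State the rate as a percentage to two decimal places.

9.97%

P = C/r ⇒ r = C/P = €4.56/€45.75 = 0.099672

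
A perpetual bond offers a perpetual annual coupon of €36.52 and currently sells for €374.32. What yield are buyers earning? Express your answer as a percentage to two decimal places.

P = C/r ⇒ r = C/P = €36.52/€374.32 = 0.097564

9.76%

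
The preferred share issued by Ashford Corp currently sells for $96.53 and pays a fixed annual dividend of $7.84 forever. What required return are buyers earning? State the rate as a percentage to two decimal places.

P = C/r ⇒ r = C/P = $7.84/$96.53 = 0.081218

8.12%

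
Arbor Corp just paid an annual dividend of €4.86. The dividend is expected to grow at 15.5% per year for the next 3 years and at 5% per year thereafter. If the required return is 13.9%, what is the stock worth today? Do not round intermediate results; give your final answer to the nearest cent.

€74.78

D_1 = 5.61330
D_2 = 6.48336
D_3 = 7.48828
Terminal value at year 3: TV = D_3×(1+g_2)/(r−g_2) = 7.86270/0.089 = 88.34491
P_0 = D_1/(1+r)^1 + D_2/(1+r)^2 + D_3/(1+r)^3 + TV/(1+r)^3
    = 4.92827 + 4.99750 + 5.06770 + 59.78749 = 74.78096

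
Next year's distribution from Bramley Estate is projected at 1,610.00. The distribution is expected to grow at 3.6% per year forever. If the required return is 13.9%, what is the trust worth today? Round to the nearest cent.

Growing perpetuity: P = D₁ / (r − g) = 1,610.0000 / (0.139 − 0.036) = 15,631.07

15631.07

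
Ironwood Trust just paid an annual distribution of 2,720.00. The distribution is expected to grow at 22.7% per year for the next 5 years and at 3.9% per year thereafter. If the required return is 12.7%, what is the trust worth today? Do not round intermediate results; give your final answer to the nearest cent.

66803.34

D_1 = 3337.44000
D_2 = 4095.03888
D_3 = 5024.61271
D_4 = 6165.19979
D_5 = 7564.70014
Terminal value at year 5: TV = D_5×(1+g_2)/(r−g_2) = 7859.72345/0.088 = 89315.03918
P_0 = D_1/(1+r)^1 + D_2/(1+r)^2 + D_3/(1+r)^3 + D_4/(1+r)^4 + D_5/(1+r)^5 + TV/(1+r)^5
    = 2961.34871 + 3224.11257 + 3510.19177 + 3821.65511 + 4160.75494 + 49125.27707 = 66803.34018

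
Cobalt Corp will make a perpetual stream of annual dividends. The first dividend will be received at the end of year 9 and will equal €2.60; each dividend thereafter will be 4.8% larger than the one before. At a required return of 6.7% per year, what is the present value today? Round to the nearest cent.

Value at end of year 8: C₁ / (r − g) = €2.60 / (0.067 − 0.048) = €136.8421
Discount to today: PV = €136.8421 / (1 + 0.067)^8 = €136.8421 / 1.680023 = €81.45

€81.45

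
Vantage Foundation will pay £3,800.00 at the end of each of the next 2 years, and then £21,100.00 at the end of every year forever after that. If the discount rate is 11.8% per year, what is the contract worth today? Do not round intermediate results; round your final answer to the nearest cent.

£149498.66

PV of 2-year annuity: £3,800.00 × [1 − (1+0.118)^−2] / 0.118 = 6439.11150
Perpetuity value at year 2: £21,100.00 / 0.118 = 178813.55932
PV of perpetuity: 178813.55932 / (1+0.118)^2 = 143059.54548
Total PV = 6439.11150 + 143059.54548 = 149498.65698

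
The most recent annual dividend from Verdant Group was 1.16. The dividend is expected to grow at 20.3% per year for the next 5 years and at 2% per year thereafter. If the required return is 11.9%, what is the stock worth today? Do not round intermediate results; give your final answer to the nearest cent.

24.41

D_1 = 1.39548
D_2 = 1.67876
D_3 = 2.01955
D_4 = 2.42952
D_5 = 2.92271
Terminal value at year 5: TV = D_5×(1+g_2)/(r−g_2) = 2.98117/0.099 = 30.11280
P_0 = D_1/(1+r)^1 + D_2/(1+r)^2 + D_3/(1+r)^3 + D_4/(1+r)^4 + D_5/(1+r)^5 + TV/(1+r)^5
    = 1.24708 + 1.34069 + 1.44133 + 1.54953 + 1.66585 + 17.16330 = 24.40778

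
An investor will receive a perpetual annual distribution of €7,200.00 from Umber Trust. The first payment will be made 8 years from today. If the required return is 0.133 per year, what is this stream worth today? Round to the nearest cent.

€22587.67

Value at end of year 7: C / r = €7,200.00 / 0.133 = €54,135.3383
Discount to today: PV = €54,135.3383 / (1 + 0.133)^7 = €54,135.3383 / 2.396676 = €22,587.67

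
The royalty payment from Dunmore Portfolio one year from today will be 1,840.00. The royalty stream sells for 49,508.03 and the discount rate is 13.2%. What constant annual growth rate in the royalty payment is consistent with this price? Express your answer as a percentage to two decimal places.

9.48%

P = D₁/(r−g) ⇒ g = r − D₁/P = 0.132 − 1,840.00/49,508.03 = 0.094834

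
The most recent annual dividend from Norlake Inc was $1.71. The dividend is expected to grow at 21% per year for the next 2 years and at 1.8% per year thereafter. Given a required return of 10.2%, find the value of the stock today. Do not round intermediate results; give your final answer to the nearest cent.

$28.92

D_1 = 2.06910
D_2 = 2.50361
Terminal value at year 2: TV = D_2×(1+g_2)/(r−g_2) = 2.54868/0.084 = 30.34138
P_0 = D_1/(1+r)^1 + D_2/(1+r)^2 + TV/(1+r)^2
    = 1.87759 + 2.06160 + 24.98459 = 28.92377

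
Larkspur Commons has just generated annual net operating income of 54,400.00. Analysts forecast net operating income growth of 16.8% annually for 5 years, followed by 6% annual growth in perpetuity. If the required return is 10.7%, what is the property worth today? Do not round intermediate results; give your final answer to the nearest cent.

D_1 = 63539.20000
D_2 = 74213.78560
D_3 = 86681.70158
D_4 = 101244.22745
D_5 = 118253.25766
Terminal value at year 5: TV = D_5×(1+g_2)/(r−g_2) = 125348.45312/0.047 = 2666988.36419
P_0 = D_1/(1+r)^1 + D_2/(1+r)^2 + D_3/(1+r)^3 + D_4/(1+r)^4 + D_5/(1+r)^5 + TV/(1+r)^5
    = 57397.65131 + 60560.48485 + 63897.60281 + 67418.60892 + 71133.63615 + 1604290.51749 = 1924698.50153

1924698.50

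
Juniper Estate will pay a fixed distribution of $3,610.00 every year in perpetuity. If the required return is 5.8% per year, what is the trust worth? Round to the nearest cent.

$62241.38

Level perpetuity: PV = C / r = $3,610.00 / 0.058 = $62,241.38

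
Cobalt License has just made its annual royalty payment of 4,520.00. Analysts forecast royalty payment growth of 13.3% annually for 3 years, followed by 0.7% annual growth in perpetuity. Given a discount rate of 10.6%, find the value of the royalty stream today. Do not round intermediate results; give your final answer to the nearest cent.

63659.08

D_1 = 5121.16000
D_2 = 5802.27428
D_3 = 6573.97676
Terminal value at year 3: TV = D_3×(1+g_2)/(r−g_2) = 6619.99460/0.099 = 66868.63229
P_0 = D_1/(1+r)^1 + D_2/(1+r)^2 + D_3/(1+r)^3 + TV/(1+r)^3
    = 4630.34358 + 4743.38090 + 4859.17772 + 49426.18148 = 63659.08368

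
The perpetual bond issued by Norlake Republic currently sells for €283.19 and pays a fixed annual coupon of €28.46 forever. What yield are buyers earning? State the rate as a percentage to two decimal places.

P = C/r ⇒ r = C/P = €28.46/€283.19 = 0.100498

10.05%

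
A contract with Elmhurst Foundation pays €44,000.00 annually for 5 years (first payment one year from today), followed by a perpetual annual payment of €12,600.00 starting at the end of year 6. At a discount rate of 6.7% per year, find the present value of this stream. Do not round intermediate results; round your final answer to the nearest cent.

PV of 5-year annuity: €44,000.00 × [1 − (1+0.067)^−5] / 0.067 = 181867.14575
Perpetuity value at year 5: €12,600.00 / 0.067 = 188059.70149
PV of perpetuity: 188059.70149 / (1+0.067)^5 = 135979.56430
Total PV = 181867.14575 + 135979.56430 = 317846.71005

€317846.71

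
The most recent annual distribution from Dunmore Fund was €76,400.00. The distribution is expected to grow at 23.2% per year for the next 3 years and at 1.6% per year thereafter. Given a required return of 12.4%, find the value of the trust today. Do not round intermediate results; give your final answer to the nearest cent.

€1222582.19

D_1 = 94124.80000
D_2 = 115961.75360
D_3 = 142864.88044
Terminal value at year 3: TV = D_3×(1+g_2)/(r−g_2) = 145150.71852/0.108 = 1343988.13446
P_0 = D_1/(1+r)^1 + D_2/(1+r)^2 + D_3/(1+r)^3 + TV/(1+r)^3
    = 83740.92527 + 91787.20634 + 100606.61763 + 946447.43991 = 1222582.18914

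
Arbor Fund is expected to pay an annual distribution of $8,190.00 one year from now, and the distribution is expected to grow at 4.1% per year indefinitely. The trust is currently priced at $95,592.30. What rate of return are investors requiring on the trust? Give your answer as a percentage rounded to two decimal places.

12.67%

P = D₁/(r − g) ⇒ r = D₁/P + g = $8,190.0000/$95,592.30 + 0.041 = 0.085676 + 0.041 = 0.126676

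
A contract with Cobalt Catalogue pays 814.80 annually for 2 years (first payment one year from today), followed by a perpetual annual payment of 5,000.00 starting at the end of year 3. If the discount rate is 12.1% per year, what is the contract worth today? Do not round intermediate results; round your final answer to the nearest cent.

PV of 2-year annuity: 814.80 × [1 − (1+0.121)^−2] / 0.121 = 1375.24623
Perpetuity value at year 2: 5,000.00 / 0.121 = 41322.31405
PV of perpetuity: 41322.31405 / (1+0.121)^2 = 32883.14964
Total PV = 1375.24623 + 32883.14964 = 34258.39587

34258.40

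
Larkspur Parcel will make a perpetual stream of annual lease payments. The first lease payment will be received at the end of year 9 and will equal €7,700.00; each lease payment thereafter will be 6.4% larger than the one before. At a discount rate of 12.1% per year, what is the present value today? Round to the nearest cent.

€54171.51

Value at end of year 8: C₁ / (r − g) = €7,700.00 / (0.121 − 0.064) = €135,087.7193
Discount to today: PV = €135,087.7193 / (1 + 0.121)^8 = €135,087.7193 / 2.493704 = €54,171.51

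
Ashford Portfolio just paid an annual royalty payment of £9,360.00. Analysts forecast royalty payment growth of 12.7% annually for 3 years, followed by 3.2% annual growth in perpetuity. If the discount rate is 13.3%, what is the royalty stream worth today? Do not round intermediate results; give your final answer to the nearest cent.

D_1 = 10548.72000
D_2 = 11888.40744
D_3 = 13398.23518
Terminal value at year 3: TV = D_3×(1+g_2)/(r−g_2) = 13826.97871/0.101 = 136900.77931
P_0 = D_1/(1+r)^1 + D_2/(1+r)^2 + D_3/(1+r)^3 + TV/(1+r)^3
    = 9310.43248 + 9261.12745 + 9212.08353 + 94127.42776 = 121911.07122

£121911.07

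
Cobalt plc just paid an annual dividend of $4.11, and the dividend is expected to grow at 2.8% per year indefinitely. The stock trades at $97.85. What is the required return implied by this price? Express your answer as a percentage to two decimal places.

7.12%

D₁ = $4.11 × 1.028 = $4.2251
P = D₁/(r − g) ⇒ r = D₁/P + g = $4.2251/$97.85 + 0.028 = 0.043179 + 0.028 = 0.071179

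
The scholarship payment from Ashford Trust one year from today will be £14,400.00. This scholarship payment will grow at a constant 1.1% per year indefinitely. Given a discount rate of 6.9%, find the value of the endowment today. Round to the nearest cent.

Growing perpetuity: P = D₁ / (r − g) = £14,400.0000 / (0.069 − 0.011) = £248,275.86

£248275.86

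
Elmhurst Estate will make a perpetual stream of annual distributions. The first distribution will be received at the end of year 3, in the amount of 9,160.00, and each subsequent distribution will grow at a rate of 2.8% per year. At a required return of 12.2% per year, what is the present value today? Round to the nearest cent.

Value at end of year 2: C₁ / (r − g) = 9,160.00 / (0.122 − 0.028) = 97,446.8085
Discount to today: PV = 97,446.8085 / (1 + 0.122)^2 = 97,446.8085 / 1.258884 = 77,407.30

77407.30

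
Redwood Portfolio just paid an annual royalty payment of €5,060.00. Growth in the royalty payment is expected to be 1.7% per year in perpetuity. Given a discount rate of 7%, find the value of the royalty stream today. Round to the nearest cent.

D₁ = D₀ × (1 + g) = €5,060.00 × 1.017 = €5,146.0200
Growing perpetuity: P = D₁ / (r − g) = €5,146.0200 / (0.07 − 0.017) = €97,094.72

€97094.72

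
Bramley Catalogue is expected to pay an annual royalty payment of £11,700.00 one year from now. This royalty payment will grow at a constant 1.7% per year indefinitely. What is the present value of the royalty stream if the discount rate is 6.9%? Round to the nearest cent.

Growing perpetuity: P = D₁ / (r − g) = £11,700.0000 / (0.069 − 0.017) = £225,000.00

£225000.00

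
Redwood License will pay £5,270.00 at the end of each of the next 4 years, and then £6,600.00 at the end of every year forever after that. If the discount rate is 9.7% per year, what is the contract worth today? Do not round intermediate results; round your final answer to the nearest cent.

PV of 4-year annuity: £5,270.00 × [1 − (1+0.097)^−4] / 0.097 = 16814.25596
Perpetuity value at year 4: £6,600.00 / 0.097 = 68041.23711
PV of perpetuity: 68041.23711 / (1+0.097)^4 = 46983.53515
Total PV = 16814.25596 + 46983.53515 = 63797.79111

£63797.79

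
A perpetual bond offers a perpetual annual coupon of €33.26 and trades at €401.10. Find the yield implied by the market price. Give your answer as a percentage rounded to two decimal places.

P = C/r ⇒ r = C/P = €33.26/€401.10 = 0.082922

8.29%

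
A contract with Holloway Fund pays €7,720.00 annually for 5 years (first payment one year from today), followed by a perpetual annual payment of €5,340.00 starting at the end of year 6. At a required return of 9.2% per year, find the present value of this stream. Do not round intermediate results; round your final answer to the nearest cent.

PV of 5-year annuity: €7,720.00 × [1 − (1+0.092)^−5] / 0.092 = 29872.92641
Perpetuity value at year 5: €5,340.00 / 0.092 = 58043.47826
PV of perpetuity: 58043.47826 / (1+0.092)^5 = 37380.08098
Total PV = 29872.92641 + 37380.08098 = 67253.00739

€67253.01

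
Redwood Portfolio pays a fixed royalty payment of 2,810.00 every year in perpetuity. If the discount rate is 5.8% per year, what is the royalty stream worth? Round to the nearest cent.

48448.28

Level perpetuity: PV = C / r = 2,810.00 / 0.058 = 48,448.28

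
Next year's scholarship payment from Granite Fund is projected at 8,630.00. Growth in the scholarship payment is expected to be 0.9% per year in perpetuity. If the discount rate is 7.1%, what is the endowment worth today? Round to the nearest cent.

Growing perpetuity: P = D₁ / (r − g) = 8,630.0000 / (0.071 − 0.009) = 139,193.55

139193.55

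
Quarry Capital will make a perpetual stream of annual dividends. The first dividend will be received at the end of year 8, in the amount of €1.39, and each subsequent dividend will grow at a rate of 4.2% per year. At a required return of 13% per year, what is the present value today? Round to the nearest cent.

Value at end of year 7: C₁ / (r − g) = €1.39 / (0.13 − 0.042) = €15.7955
Discount to today: PV = €15.7955 / (1 + 0.13)^7 = €15.7955 / 2.352605 = €6.71

€6.71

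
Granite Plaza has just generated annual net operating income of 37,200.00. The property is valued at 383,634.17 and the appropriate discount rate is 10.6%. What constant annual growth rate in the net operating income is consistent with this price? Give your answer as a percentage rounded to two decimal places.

P = D₀(1+g)/(r−g) ⇒ P(r−g) = D₀(1+g) ⇒ g(P+D₀) = P·r − D₀
g = (P·r − D₀)/(P + D₀) = (383,634.17×0.106 − 37,200.00) / (383,634.17 + 37,200.00) = 0.008234

0.82%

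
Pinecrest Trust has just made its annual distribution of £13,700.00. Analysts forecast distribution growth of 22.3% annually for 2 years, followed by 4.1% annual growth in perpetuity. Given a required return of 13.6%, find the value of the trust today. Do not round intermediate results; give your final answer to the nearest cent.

D_1 = 16755.10000
D_2 = 20491.48730
Terminal value at year 2: TV = D_2×(1+g_2)/(r−g_2) = 21331.63828/0.095 = 224543.56083
P_0 = D_1/(1+r)^1 + D_2/(1+r)^2 + TV/(1+r)^2
    = 14749.20775 + 15878.76855 + 173997.87433 = 204625.85063

£204625.85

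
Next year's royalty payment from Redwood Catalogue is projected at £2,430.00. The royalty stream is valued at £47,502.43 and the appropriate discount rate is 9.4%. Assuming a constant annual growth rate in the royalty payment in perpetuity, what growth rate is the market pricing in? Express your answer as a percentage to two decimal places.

P = D₁/(r−g) ⇒ g = r − D₁/P = 0.094 − £2,430.00/£47,502.43 = 0.042845

4.28%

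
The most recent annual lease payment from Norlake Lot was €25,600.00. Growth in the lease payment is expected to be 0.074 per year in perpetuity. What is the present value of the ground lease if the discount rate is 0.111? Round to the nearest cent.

€743091.89

D₁ = D₀ × (1 + g) = €25,600.00 × 1.074 = €27,494.4000
Growing perpetuity: P = D₁ / (r − g) = €27,494.4000 / (0.111 − 0.074) = €743,091.89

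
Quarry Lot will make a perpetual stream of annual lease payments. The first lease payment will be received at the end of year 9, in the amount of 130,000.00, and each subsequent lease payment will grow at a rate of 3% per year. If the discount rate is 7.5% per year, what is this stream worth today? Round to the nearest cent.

Value at end of year 8: C₁ / (r − g) = 130,000.00 / (0.075 − 0.03) = 2,888,888.8889
Discount to today: PV = 2,888,888.8889 / (1 + 0.075)^8 = 2,888,888.8889 / 1.783478 = 1,619,806.45

1619806.45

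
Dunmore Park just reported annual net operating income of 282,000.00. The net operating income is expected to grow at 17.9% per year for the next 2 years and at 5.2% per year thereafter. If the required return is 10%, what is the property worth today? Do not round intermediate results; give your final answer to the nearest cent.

D_1 = 332478.00000
D_2 = 391991.56200
Terminal value at year 2: TV = D_2×(1+g_2)/(r−g_2) = 412375.12322/0.048 = 8591148.40050
P_0 = D_1/(1+r)^1 + D_2/(1+r)^2 + TV/(1+r)^2
    = 302252.72727 + 323959.96860 + 7100122.64504 = 7726335.34091

7726335.34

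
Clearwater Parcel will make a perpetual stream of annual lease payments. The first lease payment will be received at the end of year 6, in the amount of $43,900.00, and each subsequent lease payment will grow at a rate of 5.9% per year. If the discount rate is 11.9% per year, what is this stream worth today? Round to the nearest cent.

$417025.72

Value at end of year 5: C₁ / (r − g) = $43,900.00 / (0.119 − 0.059) = $731,666.6667
Discount to today: PV = $731,666.6667 / (1 + 0.119)^5 = $731,666.6667 / 1.754488 = $417,025.72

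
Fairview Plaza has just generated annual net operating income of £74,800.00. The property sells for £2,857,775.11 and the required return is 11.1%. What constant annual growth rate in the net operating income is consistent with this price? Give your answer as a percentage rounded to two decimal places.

P = D₀(1+g)/(r−g) ⇒ P(r−g) = D₀(1+g) ⇒ g(P+D₀) = P·r − D₀
g = (P·r − D₀)/(P + D₀) = (£2,857,775.11×0.111 − £74,800.00) / (£2,857,775.11 + £74,800.00) = 0.082662

8.27%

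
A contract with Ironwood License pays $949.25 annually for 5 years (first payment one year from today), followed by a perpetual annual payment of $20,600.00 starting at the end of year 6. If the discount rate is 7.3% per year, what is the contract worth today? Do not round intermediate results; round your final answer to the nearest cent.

$202262.91

PV of 5-year annuity: $949.25 × [1 − (1+0.073)^−5] / 0.073 = 3861.04745
Perpetuity value at year 5: $20,600.00 / 0.073 = 282191.78082
PV of perpetuity: 282191.78082 / (1+0.073)^5 = 198401.86508
Total PV = 3861.04745 + 198401.86508 = 202262.91253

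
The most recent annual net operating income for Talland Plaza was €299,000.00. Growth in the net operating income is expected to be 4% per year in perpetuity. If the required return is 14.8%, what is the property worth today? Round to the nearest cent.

D₁ = D₀ × (1 + g) = €299,000.00 × 1.04 = €310,960.0000
Growing perpetuity: P = D₁ / (r − g) = €310,960.0000 / (0.148 − 0.04) = €2,879,259.26

€2879259.26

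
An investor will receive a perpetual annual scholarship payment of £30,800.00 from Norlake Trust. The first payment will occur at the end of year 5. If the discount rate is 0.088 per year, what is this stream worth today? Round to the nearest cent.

Value at end of year 4: C / r = £30,800.00 / 0.088 = £350,000.0000
Discount to today: PV = £350,000.0000 / (1 + 0.088)^4 = £350,000.0000 / 1.401250 = £249,777.01

£249777.01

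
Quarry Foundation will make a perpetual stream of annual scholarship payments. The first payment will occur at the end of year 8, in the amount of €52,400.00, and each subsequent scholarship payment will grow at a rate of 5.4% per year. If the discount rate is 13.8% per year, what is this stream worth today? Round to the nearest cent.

€252380.72

Value at end of year 7: C₁ / (r − g) = €52,400.00 / (0.138 − 0.054) = €623,809.5238
Discount to today: PV = €623,809.5238 / (1 + 0.138)^7 = €623,809.5238 / 2.471700 = €252,380.72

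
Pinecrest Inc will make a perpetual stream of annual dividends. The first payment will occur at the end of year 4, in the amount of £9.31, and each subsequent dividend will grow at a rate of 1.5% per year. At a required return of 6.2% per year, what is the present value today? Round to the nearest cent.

£165.38

Value at end of year 3: C₁ / (r − g) = £9.31 / (0.062 − 0.015) = £198.0851
Discount to today: PV = £198.0851 / (1 + 0.062)^3 = £198.0851 / 1.197770 = £165.38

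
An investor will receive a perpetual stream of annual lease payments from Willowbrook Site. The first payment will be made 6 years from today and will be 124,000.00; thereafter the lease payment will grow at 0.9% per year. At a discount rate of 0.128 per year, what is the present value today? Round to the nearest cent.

Value at end of year 5: C₁ / (r − g) = 124,000.00 / (0.128 − 0.009) = 1,042,016.8067
Discount to today: PV = 1,042,016.8067 / (1 + 0.128)^5 = 1,042,016.8067 / 1.826188 = 570,596.66

570596.66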